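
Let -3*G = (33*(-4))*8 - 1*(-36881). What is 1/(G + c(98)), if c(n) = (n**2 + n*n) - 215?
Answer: 3/21154 ≈ 0.00014182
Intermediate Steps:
c(n) = -215 + 2*n**2 (c(n) = (n**2 + n**2) - 215 = 2*n**2 - 215 = -215 + 2*n**2)
G = -35825/3 (G = -((33*(-4))*8 - 1*(-36881))/3 = -(-132*8 + 36881)/3 = -(-1056 + 36881)/3 = -1/3*35825 = -35825/3 ≈ -11942.)
1/(G + c(98)) = 1/(-35825/3 + (-215 + 2*98**2)) = 1/(-35825/3 + (-215 + 2*9604)) = 1/(-35825/3 + (-215 + 19208)) = 1/(-35825/3 + 18993) = 1/(21154/3) = 3/21154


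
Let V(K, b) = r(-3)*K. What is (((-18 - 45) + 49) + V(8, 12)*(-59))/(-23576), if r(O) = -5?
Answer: -1173/11788 ≈ -0.099508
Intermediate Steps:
V(K, b) = -5*K
(((-18 - 45) + 49) + V(8, 12)*(-59))/(-23576) = (((-18 - 45) + 49) - 5*8*(-59))/(-23576) = ((-63 + 49) - 40*(-59))*(-1/23576) = (-14 + 2360)*(-1/23576) = 2346*(-1/23576) = -1173/11788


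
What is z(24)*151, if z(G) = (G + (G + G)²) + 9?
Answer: 352887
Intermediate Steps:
z(G) = 9 + G + 4*G² (z(G) = (G + (2*G)²) + 9 = (G + 4*G²) + 9 = 9 + G + 4*G²)
z(24)*151 = (9 + 24 + 4*24²)*151 = (9 + 24 + 4*576)*151 = (9 + 24 + 2304)*151 = 2337*151 = 352887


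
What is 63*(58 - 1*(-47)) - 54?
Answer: 6561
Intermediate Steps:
63*(58 - 1*(-47)) - 54 = 63*(58 + 47) - 54 = 63*105 - 54 = 6615 - 54 = 6561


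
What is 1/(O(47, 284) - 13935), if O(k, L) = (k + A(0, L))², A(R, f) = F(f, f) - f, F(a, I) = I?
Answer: -1/11726 ≈ -8.5281e-5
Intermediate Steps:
A(R, f) = 0 (A(R, f) = f - f = 0)
O(k, L) = k² (O(k, L) = (k + 0)² = k²)
1/(O(47, 284) - 13935) = 1/(47² - 13935) = 1/(2209 - 13935) = 1/(-11726) = -1/11726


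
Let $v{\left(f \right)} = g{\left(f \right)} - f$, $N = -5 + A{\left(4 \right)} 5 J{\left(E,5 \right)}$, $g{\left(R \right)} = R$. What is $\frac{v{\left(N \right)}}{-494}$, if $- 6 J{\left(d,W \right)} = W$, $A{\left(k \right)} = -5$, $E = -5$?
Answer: $0$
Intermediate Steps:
$J{\left(d,W \right)} = - \frac{W}{6}$
$N = \frac{95}{6}$ ($N = -5 + \left(-5\right) 5 \left(\left(- \frac{1}{6}\right) 5\right) = -5 - - \frac{125}{6} = -5 + \frac{125}{6} = \frac{95}{6} \approx 15.833$)
$v{\left(f \right)} = 0$ ($v{\left(f \right)} = f - f = 0$)
$\frac{v{\left(N \right)}}{-494} = \frac{0}{-494} = 0 \left(- \frac{1}{494}\right) = 0$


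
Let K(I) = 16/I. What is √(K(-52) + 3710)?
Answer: √626938/13 ≈ 60.907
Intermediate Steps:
√(K(-52) + 3710) = √(16/(-52) + 3710) = √(16*(-1/52) + 3710) = √(-4/13 + 3710) = √(48226/13) = √626938/13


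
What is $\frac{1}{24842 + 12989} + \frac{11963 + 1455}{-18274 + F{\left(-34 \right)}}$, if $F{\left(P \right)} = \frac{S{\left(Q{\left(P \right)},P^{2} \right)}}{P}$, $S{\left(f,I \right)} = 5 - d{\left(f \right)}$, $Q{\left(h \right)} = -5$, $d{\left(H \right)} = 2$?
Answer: $- \frac{17258334853}{23505119089} \approx -0.73424$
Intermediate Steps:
$S{\left(f,I \right)} = 3$ ($S{\left(f,I \right)} = 5 - 2 = 3$)
$F{\left(P \right)} = \frac{3}{P}$
$\frac{1}{24842 + 12989} + \frac{11963 + 1455}{-18274 + F{\left(-34 \right)}} = \frac{1}{24842 + 12989} + \frac{11963 + 1455}{-18274 + \frac{3}{-34}} = \frac{1}{37831} + \frac{13418}{-18274 + 3 \left(- \frac{1}{34}\right)} = \frac{1}{37831} + \frac{13418}{-18274 - \frac{3}{34}} = \frac{1}{37831} + \frac{13418}{- \frac{621319}{34}} = \frac{1}{37831} + 13418 \left(- \frac{34}{621319}\right) = \frac{1}{37831} - \frac{456212}{621319} = - \frac{17258334853}{23505119089}$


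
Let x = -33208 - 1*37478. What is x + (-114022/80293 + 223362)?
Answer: 12258700046/80293 ≈ 1.5267e+5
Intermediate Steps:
x = -70686 (x = -33208 - 37478 = -70686)
x + (-114022/80293 + 223362) = -70686 + (-114022/80293 + 223362) = -70686 + 17934291044/80293 = 12258700046/80293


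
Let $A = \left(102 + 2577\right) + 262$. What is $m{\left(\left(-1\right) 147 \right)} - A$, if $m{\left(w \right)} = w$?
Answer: $-3088$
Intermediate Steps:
$A = 2941$ ($A = 2679 + 262 = 2941$)
$m{\left(\left(-1\right) 147 \right)} - A = \left(-1\right) 147 - 2941 = -147 - 2941 = -3088$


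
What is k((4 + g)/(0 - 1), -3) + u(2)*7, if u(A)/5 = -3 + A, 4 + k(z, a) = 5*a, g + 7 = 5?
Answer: -54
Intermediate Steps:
g = -2 (g = -7 + 5 = -2)
k(z, a) = -4 + 5*a
u(A) = -15 + 5*A (u(A) = 5*(-3 + A) = -15 + 5*A)
k((4 + g)/(0 - 1), -3) + u(2)*7 = (-4 + 5*(-3)) + (-15 + 5*2)*7 = (-4 - 15) + (-15 + 10)*7 = -19 - 5*7 = -19 - 35 = -54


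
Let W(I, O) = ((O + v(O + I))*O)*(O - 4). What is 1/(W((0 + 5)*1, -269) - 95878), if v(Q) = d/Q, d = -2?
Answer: -44/873394485 ≈ -5.0378e-8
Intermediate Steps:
v(Q) = -2/Q
W(I, O) = O*(-4 + O)*(O - 2/(I + O)) (W(I, O) = ((O - 2/(O + I))*O)*(O - 4) = ((O - 2/(I + O))*O)*(-4 + O) = (O*(O - 2/(I + O)))*(-4 + O) = O*(-4 + O)*(O - 2/(I + O)))
1/(W((0 + 5)*1, -269) - 95878) = 1/(-269*(8 - 2*(-269) - 269*(-4 - 269)*((0 + 5)*1 - 269))/((0 + 5)*1 - 269) - 95878) = 1/(-269*(8 + 538 - 269*(-273)*(5*1 - 269))/(5*1 - 269) - 95878) = 1/(-269*(8 + 538 - 269*(-273)*(5 - 269))/(5 - 269) - 95878) = 1/(-269*(8 + 538 - 269*(-273)*(-264))/(-264) - 95878) = 1/(-269*(-1/264)*(8 + 538 - 19387368) - 95878) = 1/(-269*(-1/264)*(-19386822) - 95878) = 1/(-869175853/44 - 95878) = 1/(-873394485/44) = -44/873394485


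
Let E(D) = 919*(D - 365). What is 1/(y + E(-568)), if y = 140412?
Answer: -1/717015 ≈ -1.3947e-6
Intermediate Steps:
E(D) = -335435 + 919*D (E(D) = 919*(-365 + D) = -335435 + 919*D)
1/(y + E(-568)) = 1/(140412 + (-335435 + 919*(-568))) = 1/(140412 + (-335435 - 521992)) = 1/(140412 - 857427) = 1/(-717015) = -1/717015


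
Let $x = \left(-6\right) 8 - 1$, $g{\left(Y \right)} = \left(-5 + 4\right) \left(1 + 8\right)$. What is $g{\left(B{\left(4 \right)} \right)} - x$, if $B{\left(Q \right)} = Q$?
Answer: $40$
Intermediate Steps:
$g{\left(Y \right)} = -9$ ($g{\left(Y \right)} = \left(-1\right) 9 = -9$)
$x = -49$ ($x = -48 - 1 = -49$)
$g{\left(B{\left(4 \right)} \right)} - x = -9 - -49 = -9 + 49 = 40$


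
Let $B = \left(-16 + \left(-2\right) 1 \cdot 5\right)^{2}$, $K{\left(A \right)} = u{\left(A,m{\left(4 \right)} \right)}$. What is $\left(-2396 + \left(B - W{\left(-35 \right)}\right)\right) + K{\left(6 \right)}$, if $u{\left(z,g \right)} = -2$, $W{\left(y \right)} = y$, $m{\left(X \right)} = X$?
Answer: $-1687$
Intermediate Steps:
$K{\left(A \right)} = -2$
$B = 676$ ($B = \left(-16 - 10\right)^{2} = \left(-26\right)^{2} = 676$)
$\left(-2396 + \left(B - W{\left(-35 \right)}\right)\right) + K{\left(6 \right)} = \left(-2396 + \left(676 - -35\right)\right) - 2 = \left(-2396 + \left(676 + 35\right)\right) - 2 = \left(-2396 + 711\right) - 2 = -1685 - 2 = -1687$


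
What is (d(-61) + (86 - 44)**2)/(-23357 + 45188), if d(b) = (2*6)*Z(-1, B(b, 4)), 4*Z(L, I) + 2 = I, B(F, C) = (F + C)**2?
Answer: 3835/7277 ≈ 0.52700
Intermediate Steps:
B(F, C) = (C + F)**2
Z(L, I) = -1/2 + I/4
d(b) = -6 + 3*(4 + b)**2 (d(b) = (2*6)*(-1/2 + (4 + b)**2/4) = 12*(-1/2 + (4 + b)**2/4) = -6 + 3*(4 + b)**2)
(d(-61) + (86 - 44)**2)/(-23357 + 45188) = ((-6 + 3*(4 - 61)**2) + (86 - 44)**2)/(-23357 + 45188) = ((-6 + 3*(-57)**2) + 42**2)/21831 = ((-6 + 3*3249) + 1764)*(1/21831) = ((-6 + 9747) + 1764)*(1/21831) = (9741 + 1764)*(1/21831) = 11505*(1/21831) = 3835/7277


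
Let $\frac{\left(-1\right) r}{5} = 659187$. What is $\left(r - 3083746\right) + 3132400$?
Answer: $-3247281$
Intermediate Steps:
$r = -3295935$ ($r = \left(-5\right) 659187 = -3295935$)
$\left(r - 3083746\right) + 3132400 = \left(-3295935 - 3083746\right) + 3132400 = -6379681 + 3132400 = -3247281$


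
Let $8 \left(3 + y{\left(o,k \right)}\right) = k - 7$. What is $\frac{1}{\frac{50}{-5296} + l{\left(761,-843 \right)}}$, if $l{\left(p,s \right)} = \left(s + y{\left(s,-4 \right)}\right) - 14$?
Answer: $- \frac{1324}{1140473} \approx -0.0011609$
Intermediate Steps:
$y{\left(o,k \right)} = - \frac{31}{8} + \frac{k}{8}$ ($y{\left(o,k \right)} = -3 + \frac{k - 7}{8} = -3 + \frac{-7 + k}{8} = -3 + \left(- \frac{7}{8} + \frac{k}{8}\right) = - \frac{31}{8} + \frac{k}{8}$)
$l{\left(p,s \right)} = - \frac{147}{8} + s$ ($l{\left(p,s \right)} = \left(s + \left(- \frac{31}{8} + \frac{1}{8} \left(-4\right)\right)\right) - 14 = \left(s - \frac{35}{8}\right) - 14 = \left(- \frac{35}{8} + s\right) - 14 = - \frac{147}{8} + s$)
$\frac{1}{\frac{50}{-5296} + l{\left(761,-843 \right)}} = \frac{1}{\frac{50}{-5296} - \frac{6891}{8}} = \frac{1}{50 \left(- \frac{1}{5296}\right) - \frac{6891}{8}} = \frac{1}{- \frac{25}{2648} - \frac{6891}{8}} = \frac{1}{- \frac{1140473}{1324}} = - \frac{1324}{1140473}$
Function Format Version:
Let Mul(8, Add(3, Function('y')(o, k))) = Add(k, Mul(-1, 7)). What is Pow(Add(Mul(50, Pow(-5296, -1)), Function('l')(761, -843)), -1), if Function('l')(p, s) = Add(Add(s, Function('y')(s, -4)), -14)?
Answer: Rational(-1324, 1140473) ≈ -0.0011609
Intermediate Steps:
Function('y')(o, k) = Add(Rational(-31, 8), Mul(Rational(1, 8), k)) (Function('y')(o, k) = Add(-3, Mul(Rational(1, 8), Add(k, Mul(-1, 7)))) = Add(-3, Mul(Rational(1, 8), Add(k, -7))) = Add(-3, Mul(Rational(1, 8), Add(-7, k))) = Add(-3, Add(Rational(-7, 8), Mul(Rational(1, 8), k))) = Add(Rational(-31, 8), Mul(Rational(1, 8), k)))
Function('l')(p, s) = Add(Rational(-147, 8), s) (Function('l')(p, s) = Add(Add(s, Add(Rational(-31, 8), Mul(Rational(1, 8), -4))), -14) = Add(Add(s, Add(Rational(-31, 8), Rational(-1, 2))), -14) = Add(Add(s, Rational(-35, 8)), -14) = Add(Add(Rational(-35, 8), s), -14) = Add(Rational(-147, 8), s))
Pow(Add(Mul(50, Pow(-5296, -1)), Function('l')(761, -843)), -1) = Pow(Add(Mul(50, Pow(-5296, -1)), Add(Rational(-147, 8), -843)), -1) = Pow(Add(Mul(50, Rational(-1, 5296)), Rational(-6891, 8)), -1) = Pow(Add(Rational(-25, 2648), Rational(-6891, 8)), -1) = Pow(Rational(-1140473, 1324), -1) = Rational(-1324, 1140473)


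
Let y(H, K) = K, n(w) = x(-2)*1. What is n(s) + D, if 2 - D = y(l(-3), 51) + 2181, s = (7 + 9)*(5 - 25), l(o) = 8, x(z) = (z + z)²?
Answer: -2214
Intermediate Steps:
x(z) = 4*z² (x(z) = (2*z)² = 4*z²)
s = -320 (s = 16*(-20) = -320)
n(w) = 16 (n(w) = (4*(-2)²)*1 = (4*4)*1 = 16*1 = 16)
D = -2230 (D = 2 - (51 + 2181) = 2 - 1*2232 = 2 - 2232 = -2230)
n(s) + D = 16 - 2230 = -2214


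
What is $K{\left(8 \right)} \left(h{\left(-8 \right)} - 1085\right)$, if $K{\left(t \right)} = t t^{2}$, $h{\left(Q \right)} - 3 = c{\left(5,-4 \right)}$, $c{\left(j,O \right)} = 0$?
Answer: $-553984$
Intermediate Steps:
$h{\left(Q \right)} = 3$ ($h{\left(Q \right)} = 3 + 0 = 3$)
$K{\left(t \right)} = t^{3}$
$K{\left(8 \right)} \left(h{\left(-8 \right)} - 1085\right) = 8^{3} \left(3 - 1085\right) = 512 \left(-1082\right) = -553984$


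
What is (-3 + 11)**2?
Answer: 64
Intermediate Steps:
(-3 + 11)**2 = 8**2 = 64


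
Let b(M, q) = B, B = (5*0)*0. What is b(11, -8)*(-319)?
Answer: 0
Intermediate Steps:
B = 0 (B = 0*0 = 0)
b(M, q) = 0
b(11, -8)*(-319) = 0*(-319) = 0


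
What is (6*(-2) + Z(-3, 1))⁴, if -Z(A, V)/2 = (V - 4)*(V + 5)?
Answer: 331776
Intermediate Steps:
Z(A, V) = -2*(-4 + V)*(5 + V) (Z(A, V) = -2*(V - 4)*(V + 5) = -2*(-4 + V)*(5 + V))
(6*(-2) + Z(-3, 1))⁴ = (6*(-2) + (40 - 2*1 - 2*1²))⁴ = (-12 + (40 - 2 - 2*1))⁴ = (-12 + (40 - 2 - 2))⁴ = (-12 + 36)⁴ = 24⁴ = 331776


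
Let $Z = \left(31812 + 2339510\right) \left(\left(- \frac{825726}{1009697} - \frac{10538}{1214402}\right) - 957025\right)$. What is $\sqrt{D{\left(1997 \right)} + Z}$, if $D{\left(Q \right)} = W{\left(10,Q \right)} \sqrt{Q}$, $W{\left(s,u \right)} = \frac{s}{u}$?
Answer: $\frac{\sqrt{-3401867593814466826696135591156565407451464 + 7506286782767293387164937730 \sqrt{1997}}}{1224338789109709} \approx 1.5065 \cdot 10^{6} i$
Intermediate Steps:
$D{\left(Q \right)} = \frac{10}{\sqrt{Q}}$ ($D{\left(Q \right)} = \frac{10}{Q} \sqrt{Q} = \frac{10}{\sqrt{Q}}$)
$Z = - \frac{1391354293113283609589768}{613089028097}$ ($Z = 2371322 \left(\left(\left(-825726\right) \frac{1}{1009697} - \frac{5269}{607201}\right) - 957025\right) = 2371322 \left(\left(- \frac{825726}{1009697} - \frac{5269}{607201}\right) - 957025\right) = 2371322 \left(- \frac{506701746419}{613089028097} - 957025\right) = 2371322 \left(- \frac{586742033816277844}{613089028097}\right) = - \frac{1391354293113283609589768}{613089028097} \approx -2.2694 \cdot 10^{12}$)
$\sqrt{D{\left(1997 \right)} + Z} = \sqrt{\frac{10}{\sqrt{1997}} - \frac{1391354293113283609589768}{613089028097}} = \sqrt{10 \frac{\sqrt{1997}}{1997} - \frac{1391354293113283609589768}{613089028097}} = \sqrt{\frac{10 \sqrt{1997}}{1997} - \frac{1391354293113283609589768}{613089028097}} = \sqrt{- \frac{1391354293113283609589768}{613089028097} + \frac{10 \sqrt{1997}}{1997}}$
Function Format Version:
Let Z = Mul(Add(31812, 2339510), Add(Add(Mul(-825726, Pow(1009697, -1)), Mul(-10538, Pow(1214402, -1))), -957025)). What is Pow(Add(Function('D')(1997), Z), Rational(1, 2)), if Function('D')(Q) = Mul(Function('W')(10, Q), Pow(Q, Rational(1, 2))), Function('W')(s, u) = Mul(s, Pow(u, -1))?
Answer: Mul(Rational(1, 1224338789109709), Pow(Add(-3401867593814466826696135591156565407451464, Mul(7506286782767293387164937730, Pow(1997, Rational(1, 2)))), Rational(1, 2))) ≈ Mul(1.5065e+6, I)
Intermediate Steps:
Function('D')(Q) = Mul(10, Pow(Q, Rational(-1, 2))) (Function('D')(Q) = Mul(Mul(10, Pow(Q, -1)), Pow(Q, Rational(1, 2))) = Mul(10, Pow(Q, Rational(-1, 2))))
Z = Rational(-1391354293113283609589768, 613089028097) (Z = Mul(2371322, Add(Add(Mul(-825726, Rational(1, 1009697)), Mul(-10538, Rational(1, 1214402))), -957025)) = Mul(2371322, Add(Add(Rational(-825726, 1009697), Rational(-5269, 607201)), -957025)) = Mul(2371322, Add(Rational(-506701746419, 613089028097), -957025)) = Mul(2371322, Rational(-586742033816277844, 613089028097)) = Rational(-1391354293113283609589768, 613089028097) ≈ -2.2694e+12)
Pow(Add(Function('D')(1997), Z), Rational(1, 2)) = Pow(Add(Mul(10, Pow(1997, Rational(-1, 2))), Rational(-1391354293113283609589768, 613089028097)), Rational(1, 2)) = Pow(Add(Mul(10, Mul(Rational(1, 1997), Pow(1997, Rational(1, 2)))), Rational(-1391354293113283609589768, 613089028097)), Rational(1, 2)) = Pow(Add(Mul(Rational(10, 1997), Pow(1997, Rational(1, 2))), Rational(-1391354293113283609589768, 613089028097)), Rational(1, 2)) = Pow(Add(Rational(-1391354293113283609589768, 613089028097), Mul(Rational(10, 1997), Pow(1997, Rational(1, 2)))), Rational(1, 2))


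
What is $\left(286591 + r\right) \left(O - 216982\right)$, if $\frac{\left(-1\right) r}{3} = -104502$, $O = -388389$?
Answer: $-363281320987$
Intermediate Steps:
$r = 313506$ ($r = \left(-3\right) \left(-104502\right) = 313506$)
$\left(286591 + r\right) \left(O - 216982\right) = \left(286591 + 313506\right) \left(-388389 - 216982\right) = 600097 \left(-605371\right) = -363281320987$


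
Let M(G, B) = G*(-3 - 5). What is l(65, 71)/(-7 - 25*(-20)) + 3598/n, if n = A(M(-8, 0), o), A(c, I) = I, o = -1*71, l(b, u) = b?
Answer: -1769199/35003 ≈ -50.544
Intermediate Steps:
M(G, B) = -8*G (M(G, B) = G*(-8) = -8*G)
o = -71
n = -71
l(65, 71)/(-7 - 25*(-20)) + 3598/n = 65/(-7 - 25*(-20)) + 3598/(-71) = 65/(-7 + 500) + 3598*(-1/71) = 65/493 - 3598/71 = -1769199/35003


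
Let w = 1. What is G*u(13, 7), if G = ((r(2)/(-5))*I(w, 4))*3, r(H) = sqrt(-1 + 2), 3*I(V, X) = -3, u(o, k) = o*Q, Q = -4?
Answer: -156/5 ≈ -31.200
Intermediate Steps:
u(o, k) = -4*o (u(o, k) = o*(-4) = -4*o)
I(V, X) = -1 (I(V, X) = (1/3)*(-3) = -1)
r(H) = 1 (r(H) = sqrt(1) = 1)
G = 3/5 (G = ((1/(-5))*(-1))*3 = ((1*(-1/5))*(-1))*3 = -1/5*(-1)*3 = (1/5)*3 = 3/5 ≈ 0.60000)
G*u(13, 7) = 3*(-4*13)/5 = (3/5)*(-52) = -156/5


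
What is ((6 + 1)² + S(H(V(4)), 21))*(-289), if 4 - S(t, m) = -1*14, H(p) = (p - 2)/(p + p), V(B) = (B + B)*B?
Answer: -19363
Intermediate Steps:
V(B) = 2*B² (V(B) = (2*B)*B = 2*B²)
H(p) = (-2 + p)/(2*p) (H(p) = (-2 + p)/((2*p)) = (-2 + p)*(1/(2*p)) = (-2 + p)/(2*p))
S(t, m) = 18 (S(t, m) = 4 - (-1)*14 = 4 - 1*(-14) = 4 + 14 = 18)
((6 + 1)² + S(H(V(4)), 21))*(-289) = ((6 + 1)² + 18)*(-289) = (7² + 18)*(-289) = (49 + 18)*(-289) = 67*(-289) = -19363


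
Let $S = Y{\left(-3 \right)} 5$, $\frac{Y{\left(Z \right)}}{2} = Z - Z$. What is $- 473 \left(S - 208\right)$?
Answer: $98384$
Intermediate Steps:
$Y{\left(Z \right)} = 0$ ($Y{\left(Z \right)} = 2 \left(Z - Z\right) = 2 \cdot 0 = 0$)
$S = 0$ ($S = 0 \cdot 5 = 0$)
$- 473 \left(S - 208\right) = - 473 \left(0 - 208\right) = \left(-473\right) \left(-208\right) = 98384$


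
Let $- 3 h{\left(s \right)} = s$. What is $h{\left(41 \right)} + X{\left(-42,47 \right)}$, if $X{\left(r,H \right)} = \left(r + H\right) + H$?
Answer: $\frac{115}{3} \approx 38.333$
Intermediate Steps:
$X{\left(r,H \right)} = r + 2 H$ ($X{\left(r,H \right)} = \left(H + r\right) + H = r + 2 H$)
$h{\left(s \right)} = - \frac{s}{3}$
$h{\left(41 \right)} + X{\left(-42,47 \right)} = \left(- \frac{1}{3}\right) 41 + \left(-42 + 2 \cdot 47\right) = - \frac{41}{3} + \left(-42 + 94\right) = - \frac{41}{3} + 52 = \frac{115}{3}$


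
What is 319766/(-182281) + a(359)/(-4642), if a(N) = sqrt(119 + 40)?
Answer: -319766/182281 - sqrt(159)/4642 ≈ -1.7570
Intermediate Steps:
a(N) = sqrt(159)
319766/(-182281) + a(359)/(-4642) = 319766/(-182281) + sqrt(159)/(-4642) = 319766*(-1/182281) + sqrt(159)*(-1/4642) = -319766/182281 - sqrt(159)/4642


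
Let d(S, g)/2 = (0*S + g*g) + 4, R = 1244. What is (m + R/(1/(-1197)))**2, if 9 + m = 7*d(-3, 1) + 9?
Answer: 2217115044004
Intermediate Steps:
d(S, g) = 8 + 2*g**2 (d(S, g) = 2*((0*S + g*g) + 4) = 2*((0 + g**2) + 4) = 2*(g**2 + 4) = 2*(4 + g**2) = 8 + 2*g**2)
m = 70 (m = -9 + (7*(8 + 2*1**2) + 9) = -9 + (7*(8 + 2*1) + 9) = -9 + (7*(8 + 2) + 9) = -9 + (7*10 + 9) = -9 + (70 + 9) = -9 + 79 = 70)
(m + R/(1/(-1197)))**2 = (70 + 1244/(1/(-1197)))**2 = (70 + 1244/(-1/1197))**2 = (70 + 1244*(-1197))**2 = (70 - 1489068)**2 = (-1488998)**2 = 2217115044004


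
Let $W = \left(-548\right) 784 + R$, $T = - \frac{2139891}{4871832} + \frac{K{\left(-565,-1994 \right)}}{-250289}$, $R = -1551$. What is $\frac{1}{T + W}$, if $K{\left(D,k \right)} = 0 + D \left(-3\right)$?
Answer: $- \frac{406455319816}{175256805447200241} \approx -2.3192 \cdot 10^{-6}$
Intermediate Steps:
$K{\left(D,k \right)} = - 3 D$ ($K{\left(D,k \right)} = 0 - 3 D = - 3 D$)
$T = - \frac{181282977913}{406455319816}$ ($T = - \frac{2139891}{4871832} + \frac{\left(-3\right) \left(-565\right)}{-250289} = \left(-2139891\right) \frac{1}{4871832} + 1695 \left(- \frac{1}{250289}\right) = - \frac{713297}{1623944} - \frac{1695}{250289} = - \frac{181282977913}{406455319816} \approx -0.44601$)
$W = -431183$ ($W = \left(-548\right) 784 - 1551 = -429632 - 1551 = -431183$)
$\frac{1}{T + W} = \frac{1}{- \frac{181282977913}{406455319816} - 431183} = \frac{1}{- \frac{175256805447200241}{406455319816}} = - \frac{406455319816}{175256805447200241}$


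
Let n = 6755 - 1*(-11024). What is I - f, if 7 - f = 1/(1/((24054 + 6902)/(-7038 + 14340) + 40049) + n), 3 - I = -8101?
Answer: 21051398481162775/2599900992334 ≈ 8097.0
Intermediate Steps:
I = 8104 (I = 3 - 1*(-8101) = 3 + 8101 = 8104)
n = 17779 (n = 6755 + 11024 = 17779)
f = 18199160711961/2599900992334 (f = 7 - 1/(1/((24054 + 6902)/(-7038 + 14340) + 40049) + 17779) = 7 - 1/(1/(30956/7302 + 40049) + 17779) = 7 - 1/(1/(30956*(1/7302) + 40049) + 17779) = 7 - 1/(1/(15478/3651 + 40049) + 17779) = 7 - 1/(1/(146234377/3651) + 17779) = 7 - 1/(3651/146234377 + 17779) = 7 - 1/2599900992334/146234377 = 7 - 1*146234377/2599900992334 = 7 - 146234377/2599900992334 = 18199160711961/2599900992334 ≈ 6.9999)
I - f = 8104 - 1*18199160711961/2599900992334 = 8104 - 18199160711961/2599900992334 = 21051398481162775/2599900992334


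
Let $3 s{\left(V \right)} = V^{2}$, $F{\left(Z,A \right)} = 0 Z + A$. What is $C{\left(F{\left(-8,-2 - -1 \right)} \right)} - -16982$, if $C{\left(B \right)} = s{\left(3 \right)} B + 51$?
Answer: $17030$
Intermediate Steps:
$F{\left(Z,A \right)} = A$ ($F{\left(Z,A \right)} = 0 + A = A$)
$s{\left(V \right)} = \frac{V^{2}}{3}$
$C{\left(B \right)} = 51 + 3 B$ ($C{\left(B \right)} = \frac{3^{2}}{3} B + 51 = \frac{1}{3} \cdot 9 B + 51 = 3 B + 51 = 51 + 3 B$)
$C{\left(F{\left(-8,-2 - -1 \right)} \right)} - -16982 = \left(51 + 3 \left(-2 - -1\right)\right) - -16982 = \left(51 + 3 \left(-2 + 1\right)\right) + 16982 = \left(51 + 3 \left(-1\right)\right) + 16982 = \left(51 - 3\right) + 16982 = 48 + 16982 = 17030$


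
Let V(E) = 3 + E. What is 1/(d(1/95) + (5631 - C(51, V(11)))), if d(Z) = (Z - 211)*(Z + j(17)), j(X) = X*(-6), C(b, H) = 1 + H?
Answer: 9025/244890716 ≈ 3.6853e-5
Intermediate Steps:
j(X) = -6*X
d(Z) = (-211 + Z)*(-102 + Z) (d(Z) = (Z - 211)*(Z - 6*17) = (-211 + Z)*(Z - 102) = (-211 + Z)*(-102 + Z))
1/(d(1/95) + (5631 - C(51, V(11)))) = 1/((21522 + (1/95)**2 - 313/95) + (5631 - (1 + (3 + 11)))) = 1/((21522 + (1/95)**2 - 313*1/95) + (5631 - (1 + 14))) = 1/((21522 + 1/9025 - 313/95) + (5631 - 1*15)) = 1/(194206316/9025 + (5631 - 15)) = 1/(194206316/9025 + 5616) = 1/(244890716/9025) = 9025/244890716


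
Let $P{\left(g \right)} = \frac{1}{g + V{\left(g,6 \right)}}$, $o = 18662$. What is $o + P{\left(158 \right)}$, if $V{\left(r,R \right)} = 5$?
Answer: $\frac{3041907}{163} \approx 18662.0$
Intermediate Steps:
$P{\left(g \right)} = \frac{1}{5 + g}$ ($P{\left(g \right)} = \frac{1}{g + 5} = \frac{1}{5 + g}$)
$o + P{\left(158 \right)} = 18662 + \frac{1}{5 + 158} = 18662 + \frac{1}{163} = \frac{3041907}{163}$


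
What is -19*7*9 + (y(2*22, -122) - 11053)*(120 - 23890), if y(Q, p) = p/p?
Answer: 262704843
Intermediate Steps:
y(Q, p) = 1
-19*7*9 + (y(2*22, -122) - 11053)*(120 - 23890) = -19*7*9 + (1 - 11053)*(120 - 23890) = -133*9 - 11052*(-23770) = -1197 + 262706040 = 262704843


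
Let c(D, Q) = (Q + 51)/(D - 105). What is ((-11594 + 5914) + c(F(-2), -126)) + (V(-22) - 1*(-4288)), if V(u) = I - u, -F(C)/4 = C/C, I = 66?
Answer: -142061/109 ≈ -1303.3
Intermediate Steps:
F(C) = -4 (F(C) = -4*C/C = -4*1 = -4)
c(D, Q) = (51 + Q)/(-105 + D)
V(u) = 66 - u
((-11594 + 5914) + c(F(-2), -126)) + (V(-22) - 1*(-4288)) = ((-11594 + 5914) + (51 - 126)/(-105 - 4)) + ((66 - 1*(-22)) - 1*(-4288)) = (-5680 - 75/(-109)) + ((66 + 22) + 4288) = (-5680 - 1/109*(-75)) + (88 + 4288) = (-5680 + 75/109) + 4376 = -619045/109 + 4376 = -142061/109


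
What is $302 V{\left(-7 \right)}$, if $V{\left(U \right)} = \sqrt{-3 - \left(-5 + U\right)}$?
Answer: $906$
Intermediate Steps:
$V{\left(U \right)} = \sqrt{2 - U}$
$302 V{\left(-7 \right)} = 302 \sqrt{2 - -7} = 302 \sqrt{2 + 7} = 302 \sqrt{9} = 302 \cdot 3 = 906$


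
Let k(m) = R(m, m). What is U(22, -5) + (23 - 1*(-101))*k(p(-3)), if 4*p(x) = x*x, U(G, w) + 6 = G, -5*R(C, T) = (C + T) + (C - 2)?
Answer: -509/5 ≈ -101.80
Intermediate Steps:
R(C, T) = ⅖ - 2*C/5 - T/5 (R(C, T) = -((C + T) + (C - 2))/5 = -((C + T) + (-2 + C))/5 = -(-2 + T + 2*C)/5 = ⅖ - 2*C/5 - T/5)
U(G, w) = -6 + G
p(x) = x²/4 (p(x) = (x*x)/4 = x²/4)
k(m) = ⅖ - 3*m/5 (k(m) = ⅖ - 2*m/5 - m/5 = ⅖ - 3*m/5)
U(22, -5) + (23 - 1*(-101))*k(p(-3)) = (-6 + 22) + (23 - 1*(-101))*(⅖ - 3*(-3)²/20) = 16 + (23 + 101)*(⅖ - 3*9/20) = 16 + 124*(⅖ - ⅗*9/4) = 16 + 124*(⅖ - 27/20) = 16 + 124*(-19/20) = 16 - 589/5 = -509/5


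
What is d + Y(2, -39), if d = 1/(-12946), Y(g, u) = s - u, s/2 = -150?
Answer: -3378907/12946 ≈ -261.00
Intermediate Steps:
s = -300 (s = 2*(-150) = -300)
Y(g, u) = -300 - u
d = -1/12946 ≈ -7.7244e-5
d + Y(2, -39) = -1/12946 + (-300 - 1*(-39)) = -1/12946 + (-300 + 39) = -1/12946 - 261 = -3378907/12946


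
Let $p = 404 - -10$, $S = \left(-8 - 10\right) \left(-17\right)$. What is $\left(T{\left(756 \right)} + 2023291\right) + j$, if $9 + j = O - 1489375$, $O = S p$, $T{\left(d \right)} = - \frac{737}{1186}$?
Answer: $\frac{783460189}{1186} \approx 6.6059 \cdot 10^{5}$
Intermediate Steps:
$T{\left(d \right)} = - \frac{737}{1186}$ ($T{\left(d \right)} = \left(-737\right) \frac{1}{1186} = - \frac{737}{1186}$)
$S = 306$ ($S = \left(-18\right) \left(-17\right) = 306$)
$p = 414$ ($p = 404 + 10 = 414$)
$O = 126684$ ($O = 306 \cdot 414 = 126684$)
$j = -1362700$ ($j = -9 + \left(126684 - 1489375\right) = -9 - 1362691 = -1362700$)
$\left(T{\left(756 \right)} + 2023291\right) + j = \left(- \frac{737}{1186} + 2023291\right) - 1362700 = \frac{2399622389}{1186} - 1362700 = \frac{783460189}{1186}$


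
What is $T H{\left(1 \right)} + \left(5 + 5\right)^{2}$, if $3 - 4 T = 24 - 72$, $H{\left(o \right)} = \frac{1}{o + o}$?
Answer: $\frac{851}{8} \approx 106.38$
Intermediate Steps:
$H{\left(o \right)} = \frac{1}{2 o}$
$T = \frac{51}{4}$ ($T = \frac{3}{4} - \frac{24 - 72}{4} = \frac{3}{4} - -12 = \frac{3}{4} + 12 = \frac{51}{4} \approx 12.75$)
$T H{\left(1 \right)} + \left(5 + 5\right)^{2} = \frac{51 \frac{1}{2 \cdot 1}}{4} + \left(5 + 5\right)^{2} = \frac{51 \cdot \frac{1}{2} \cdot 1}{4} + 10^{2} = \frac{51}{4} \cdot \frac{1}{2} + 100 = \frac{51}{8} + 100 = \frac{851}{8}$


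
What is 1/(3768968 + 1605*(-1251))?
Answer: 1/1761113 ≈ 5.6782e-7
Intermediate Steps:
1/(3768968 + 1605*(-1251)) = 1/(3768968 - 2007855) = 1/1761113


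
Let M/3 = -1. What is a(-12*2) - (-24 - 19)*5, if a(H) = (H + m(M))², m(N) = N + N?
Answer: 1115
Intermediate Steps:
M = -3 (M = 3*(-1) = -3)
m(N) = 2*N
a(H) = (-6 + H)² (a(H) = (H + 2*(-3))² = (H - 6)² = (-6 + H)²)
a(-12*2) - (-24 - 19)*5 = (-6 - 12*2)² - (-24 - 19)*5 = (-6 - 24)² - (-43)*5 = (-30)² - 1*(-215) = 900 + 215 = 1115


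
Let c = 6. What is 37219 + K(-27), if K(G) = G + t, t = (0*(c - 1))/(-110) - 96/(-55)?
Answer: 2045656/55 ≈ 37194.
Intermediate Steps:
t = 96/55 (t = (0*(6 - 1))/(-110) - 96/(-55) = (0*5)*(-1/110) - 96*(-1/55) = 0*(-1/110) + 96/55 = 0 + 96/55 = 96/55 ≈ 1.7455)
K(G) = 96/55 + G (K(G) = G + 96/55 = 96/55 + G)
37219 + K(-27) = 37219 + (96/55 - 27) = 37219 - 1389/55 = 2045656/55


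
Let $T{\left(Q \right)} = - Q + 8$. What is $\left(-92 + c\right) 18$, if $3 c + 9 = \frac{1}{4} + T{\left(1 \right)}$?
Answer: $- \frac{3333}{2} \approx -1666.5$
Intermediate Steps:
$T{\left(Q \right)} = 8 - Q$
$c = - \frac{7}{12}$ ($c = -3 + \frac{\frac{1}{4} + \left(8 - 1\right)}{3} = -3 + \frac{\frac{1}{4} + 7}{3} = -3 + \frac{1}{3} \cdot \frac{29}{4} = -3 + \frac{29}{12} = - \frac{7}{12} \approx -0.58333$)
$\left(-92 + c\right) 18 = \left(-92 - \frac{7}{12}\right) 18 = \left(- \frac{1111}{12}\right) 18 = - \frac{3333}{2}$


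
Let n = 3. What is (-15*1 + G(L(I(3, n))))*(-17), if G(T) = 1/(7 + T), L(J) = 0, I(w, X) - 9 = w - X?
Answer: 1768/7 ≈ 252.57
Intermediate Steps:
I(w, X) = 9 + w - X (I(w, X) = 9 + (w - X) = 9 + w - X)
(-15*1 + G(L(I(3, n))))*(-17) = (-15*1 + 1/(7 + 0))*(-17) = (-15 + 1/7)*(-17) = (-15 + ⅐)*(-17) = -104/7*(-17) = 1768/7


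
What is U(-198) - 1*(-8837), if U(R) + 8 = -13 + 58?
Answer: 8874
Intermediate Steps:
U(R) = 37 (U(R) = -8 + (-13 + 58) = -8 + 45 = 37)
U(-198) - 1*(-8837) = 37 - 1*(-8837) = 37 + 8837 = 8874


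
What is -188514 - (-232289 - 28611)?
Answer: 72386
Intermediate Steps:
-188514 - (-232289 - 28611) = -188514 - 1*(-260900) = -188514 + 260900 = 72386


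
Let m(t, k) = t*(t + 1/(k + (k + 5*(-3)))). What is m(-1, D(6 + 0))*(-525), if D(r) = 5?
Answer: -630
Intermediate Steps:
m(t, k) = t*(t + 1/(-15 + 2*k)) (m(t, k) = t*(t + 1/(k + (k - 15))) = t*(t + 1/(k + (-15 + k))) = t*(t + 1/(-15 + 2*k)))
m(-1, D(6 + 0))*(-525) = -(1 - 15*(-1) + 2*5*(-1))/(-15 + 2*5)*(-525) = -(1 + 15 - 10)/(-15 + 10)*(-525) = -1*6/(-5)*(-525) = -1*(-⅕)*6*(-525) = (6/5)*(-525) = -630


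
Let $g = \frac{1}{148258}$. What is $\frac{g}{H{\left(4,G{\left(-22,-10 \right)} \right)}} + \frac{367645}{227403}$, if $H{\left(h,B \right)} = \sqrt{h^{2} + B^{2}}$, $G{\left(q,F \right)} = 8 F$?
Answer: $\frac{367645}{227403} + \frac{\sqrt{401}}{237805832} \approx 1.6167$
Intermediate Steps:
$g = \frac{1}{148258} \approx 6.745 \cdot 10^{-6}$
$H{\left(h,B \right)} = \sqrt{B^{2} + h^{2}}$
$\frac{g}{H{\left(4,G{\left(-22,-10 \right)} \right)}} + \frac{367645}{227403} = \frac{1}{148258 \sqrt{\left(8 \left(-10\right)\right)^{2} + 4^{2}}} + \frac{367645}{227403} = \frac{1}{148258 \sqrt{\left(-80\right)^{2} + 16}} + 367645 \cdot \frac{1}{227403} = \frac{1}{148258 \sqrt{6400 + 16}} + \frac{367645}{227403} = \frac{1}{148258 \sqrt{6416}} + \frac{367645}{227403} = \frac{1}{148258 \cdot 4 \sqrt{401}} + \frac{367645}{227403} = \frac{\frac{1}{1604} \sqrt{401}}{148258} + \frac{367645}{227403} = \frac{\sqrt{401}}{237805832} + \frac{367645}{227403} = \frac{367645}{227403} + \frac{\sqrt{401}}{237805832}$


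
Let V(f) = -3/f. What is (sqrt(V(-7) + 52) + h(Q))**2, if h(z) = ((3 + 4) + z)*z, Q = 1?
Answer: (56 + sqrt(2569))**2/49 ≈ 232.28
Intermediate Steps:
h(z) = z*(7 + z) (h(z) = (7 + z)*z = z*(7 + z))
(sqrt(V(-7) + 52) + h(Q))**2 = (sqrt(-3/(-7) + 52) + 1*(7 + 1))**2 = (sqrt(-3*(-1/7) + 52) + 1*8)**2 = (sqrt(3/7 + 52) + 8)**2 = (sqrt(367/7) + 8)**2 = (sqrt(2569)/7 + 8)**2 = (8 + sqrt(2569)/7)**2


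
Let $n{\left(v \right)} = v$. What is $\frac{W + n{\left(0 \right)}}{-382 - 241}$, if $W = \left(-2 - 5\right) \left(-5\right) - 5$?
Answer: $- \frac{30}{623} \approx -0.048154$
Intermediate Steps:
$W = 30$ ($W = \left(-2 - 5\right) \left(-5\right) - 5 = \left(-7\right) \left(-5\right) - 5 = 35 - 5 = 30$)
$\frac{W + n{\left(0 \right)}}{-382 - 241} = \frac{30 + 0}{-382 - 241} = \frac{30}{-623} = 30 \left(- \frac{1}{623}\right) = - \frac{30}{623}$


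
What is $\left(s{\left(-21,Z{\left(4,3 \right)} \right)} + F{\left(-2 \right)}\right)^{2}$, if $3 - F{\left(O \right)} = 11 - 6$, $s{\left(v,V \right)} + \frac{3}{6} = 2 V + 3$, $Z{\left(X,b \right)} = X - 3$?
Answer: $\frac{25}{4} \approx 6.25$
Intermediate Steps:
$Z{\left(X,b \right)} = -3 + X$
$s{\left(v,V \right)} = \frac{5}{2} + 2 V$ ($s{\left(v,V \right)} = - \frac{1}{2} + \left(2 V + 3\right) = - \frac{1}{2} + \left(3 + 2 V\right) = \frac{5}{2} + 2 V$)
$F{\left(O \right)} = -2$ ($F{\left(O \right)} = 3 - \left(11 - 6\right) = 3 - 5 = -2$)
$\left(s{\left(-21,Z{\left(4,3 \right)} \right)} + F{\left(-2 \right)}\right)^{2} = \left(\left(\frac{5}{2} + 2 \left(-3 + 4\right)\right) - 2\right)^{2} = \left(\left(\frac{5}{2} + 2 \cdot 1\right) - 2\right)^{2} = \left(\left(\frac{5}{2} + 2\right) - 2\right)^{2} = \left(\frac{9}{2} - 2\right)^{2} = \left(\frac{5}{2}\right)^{2} = \frac{25}{4}$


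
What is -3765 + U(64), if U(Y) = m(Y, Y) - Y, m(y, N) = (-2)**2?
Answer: -3825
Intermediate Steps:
m(y, N) = 4
U(Y) = 4 - Y
-3765 + U(64) = -3765 + (4 - 1*64) = -3765 + (4 - 64) = -3765 - 60 = -3825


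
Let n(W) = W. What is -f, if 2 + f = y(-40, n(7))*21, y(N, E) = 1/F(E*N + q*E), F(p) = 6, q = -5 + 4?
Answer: -3/2 ≈ -1.5000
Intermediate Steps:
q = -1
y(N, E) = ⅙ (y(N, E) = 1/6 = ⅙)
f = 3/2 (f = -2 + (⅙)*21 = -2 + 7/2 = 3/2 ≈ 1.5000)
-f = -1*3/2 = -3/2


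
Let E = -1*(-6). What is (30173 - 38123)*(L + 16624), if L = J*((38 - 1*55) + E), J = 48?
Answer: -127963200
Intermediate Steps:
E = 6
L = -528 (L = 48*((38 - 1*55) + 6) = 48*((38 - 55) + 6) = 48*(-17 + 6) = 48*(-11) = -528)
(30173 - 38123)*(L + 16624) = (30173 - 38123)*(-528 + 16624) = -7950*16096 = -127963200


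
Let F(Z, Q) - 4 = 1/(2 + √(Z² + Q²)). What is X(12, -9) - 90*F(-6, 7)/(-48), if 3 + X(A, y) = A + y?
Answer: 805/108 + 5*√85/216 ≈ 7.6671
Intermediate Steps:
F(Z, Q) = 4 + 1/(2 + √(Q² + Z²)) (F(Z, Q) = 4 + 1/(2 + √(Z² + Q²)) = 4 + 1/(2 + √(Q² + Z²)))
X(A, y) = -3 + A + y (X(A, y) = -3 + (A + y) = -3 + A + y)
X(12, -9) - 90*F(-6, 7)/(-48) = (-3 + 12 - 9) - 90*(9 + 4*√(7² + (-6)²))/(2 + √(7² + (-6)²))/(-48) = 0 - 90*(9 + 4*√(49 + 36))/(2 + √(49 + 36))*(-1)/48 = 0 - 90*(9 + 4*√85)/(2 + √85)*(-1)/48 = 0 - (-15)*(9 + 4*√85)/(8*(2 + √85)) = 0 + 15*(9 + 4*√85)/(8*(2 + √85)) = 15*(9 + 4*√85)/(8*(2 + √85))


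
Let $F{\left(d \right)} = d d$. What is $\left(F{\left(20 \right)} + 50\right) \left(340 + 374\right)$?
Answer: $321300$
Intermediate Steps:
$F{\left(d \right)} = d^{2}$
$\left(F{\left(20 \right)} + 50\right) \left(340 + 374\right) = \left(20^{2} + 50\right) \left(340 + 374\right) = \left(400 + 50\right) 714 = 450 \cdot 714 = 321300$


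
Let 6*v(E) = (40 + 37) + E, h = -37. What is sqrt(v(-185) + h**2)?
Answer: sqrt(1351) ≈ 36.756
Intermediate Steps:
v(E) = 77/6 + E/6 (v(E) = ((40 + 37) + E)/6 = (77 + E)/6 = 77/6 + E/6)
sqrt(v(-185) + h**2) = sqrt((77/6 + (1/6)*(-185)) + (-37)**2) = sqrt((77/6 - 185/6) + 1369) = sqrt(-18 + 1369) = sqrt(1351)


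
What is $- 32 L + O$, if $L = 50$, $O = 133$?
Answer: $-1467$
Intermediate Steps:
$- 32 L + O = \left(-32\right) 50 + 133 = -1600 + 133 = -1467$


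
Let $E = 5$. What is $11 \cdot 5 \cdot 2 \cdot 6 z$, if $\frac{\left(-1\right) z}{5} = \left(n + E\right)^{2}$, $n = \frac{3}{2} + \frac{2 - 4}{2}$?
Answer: $-99825$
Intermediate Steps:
$n = \frac{1}{2}$ ($n = 3 \cdot \frac{1}{2} - 1 = \frac{3}{2} - 1 = \frac{1}{2} \approx 0.5$)
$z = - \frac{605}{4}$ ($z = - 5 \left(\frac{1}{2} + 5\right)^{2} = - 5 \left(\frac{11}{2}\right)^{2} = \left(-5\right) \frac{121}{4} = - \frac{605}{4} \approx -151.25$)
$11 \cdot 5 \cdot 2 \cdot 6 z = 11 \cdot 5 \cdot 2 \cdot 6 \left(- \frac{605}{4}\right) = 11 \cdot 10 \cdot 6 \left(- \frac{605}{4}\right) = 11 \cdot 60 \left(- \frac{605}{4}\right) = 660 \left(- \frac{605}{4}\right) = -99825$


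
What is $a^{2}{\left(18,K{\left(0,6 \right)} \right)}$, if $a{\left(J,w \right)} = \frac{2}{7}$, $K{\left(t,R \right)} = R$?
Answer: $\frac{4}{49} \approx 0.081633$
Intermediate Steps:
$a{\left(J,w \right)} = \frac{2}{7}$ ($a{\left(J,w \right)} = 2 \cdot \frac{1}{7} = \frac{2}{7}$)
$a^{2}{\left(18,K{\left(0,6 \right)} \right)} = \left(\frac{2}{7}\right)^{2} = \frac{4}{49}$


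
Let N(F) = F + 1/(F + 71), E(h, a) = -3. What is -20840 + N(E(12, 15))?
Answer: -1417323/68 ≈ -20843.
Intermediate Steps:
N(F) = F + 1/(71 + F)
-20840 + N(E(12, 15)) = -20840 + (1 + (-3)**2 + 71*(-3))/(71 - 3) = -20840 + (1 + 9 - 213)/68 = -20840 + (1/68)*(-203) = -20840 - 203/68 = -1417323/68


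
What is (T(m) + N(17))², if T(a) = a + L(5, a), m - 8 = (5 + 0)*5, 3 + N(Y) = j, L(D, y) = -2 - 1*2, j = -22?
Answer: 16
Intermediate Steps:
L(D, y) = -4 (L(D, y) = -2 - 2 = -4)
N(Y) = -25 (N(Y) = -3 - 22 = -25)
m = 33 (m = 8 + (5 + 0)*5 = 8 + 5*5 = 8 + 25 = 33)
T(a) = -4 + a (T(a) = a - 4 = -4 + a)
(T(m) + N(17))² = ((-4 + 33) - 25)² = (29 - 25)² = 4² = 16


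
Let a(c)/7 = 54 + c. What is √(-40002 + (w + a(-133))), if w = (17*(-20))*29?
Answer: I*√50415 ≈ 224.53*I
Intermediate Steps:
a(c) = 378 + 7*c (a(c) = 7*(54 + c) = 378 + 7*c)
w = -9860 (w = -340*29 = -9860)
√(-40002 + (w + a(-133))) = √(-40002 + (-9860 + (378 + 7*(-133)))) = √(-40002 + (-9860 + (378 - 931))) = √(-40002 + (-9860 - 553)) = √(-40002 - 10413) = √(-50415) = I*√50415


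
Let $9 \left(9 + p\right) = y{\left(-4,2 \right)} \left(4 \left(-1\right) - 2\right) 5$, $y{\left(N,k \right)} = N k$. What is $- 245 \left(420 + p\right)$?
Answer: $- \frac{321685}{3} \approx -1.0723 \cdot 10^{5}$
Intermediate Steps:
$p = \frac{53}{3}$ ($p = -9 + \frac{\left(-4\right) 2 \left(4 \left(-1\right) - 2\right) 5}{9} = -9 + \frac{- 8 \left(-4 - 2\right) 5}{9} = -9 + \frac{\left(-8\right) \left(-6\right) 5}{9} = -9 + \frac{48 \cdot 5}{9} = -9 + \frac{1}{9} \cdot 240 = -9 + \frac{80}{3} = \frac{53}{3} \approx 17.667$)
$- 245 \left(420 + p\right) = - 245 \left(420 + \frac{53}{3}\right) = \left(-245\right) \frac{1313}{3} = - \frac{321685}{3}$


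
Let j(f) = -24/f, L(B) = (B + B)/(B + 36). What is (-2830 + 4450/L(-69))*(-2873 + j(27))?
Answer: 1050506975/207 ≈ 5.0749e+6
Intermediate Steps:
L(B) = 2*B/(36 + B) (L(B) = (2*B)/(36 + B) = 2*B/(36 + B))
(-2830 + 4450/L(-69))*(-2873 + j(27)) = (-2830 + 4450/((2*(-69)/(36 - 69))))*(-2873 - 24/27) = (-2830 + 4450/((2*(-69)/(-33))))*(-2873 - 24*1/27) = (-2830 + 4450/((2*(-69)*(-1/33))))*(-2873 - 8/9) = (-2830 + 4450/(46/11))*(-25865/9) = (-2830 + 4450*(11/46))*(-25865/9) = (-2830 + 24475/23)*(-25865/9) = -40615/23*(-25865/9) = 1050506975/207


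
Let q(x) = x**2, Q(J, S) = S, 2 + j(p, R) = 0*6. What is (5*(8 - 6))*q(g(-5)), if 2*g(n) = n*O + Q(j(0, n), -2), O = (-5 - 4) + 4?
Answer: 2645/2 ≈ 1322.5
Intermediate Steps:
j(p, R) = -2 (j(p, R) = -2 + 0*6 = -2 + 0 = -2)
O = -5 (O = -9 + 4 = -5)
g(n) = -1 - 5*n/2 (g(n) = (n*(-5) - 2)/2 = (-5*n - 2)/2 = (-2 - 5*n)/2 = -1 - 5*n/2)
(5*(8 - 6))*q(g(-5)) = (5*(8 - 6))*(-1 - 5/2*(-5))**2 = (5*2)*(-1 + 25/2)**2 = 10*(23/2)**2 = 10*(529/4) = 2645/2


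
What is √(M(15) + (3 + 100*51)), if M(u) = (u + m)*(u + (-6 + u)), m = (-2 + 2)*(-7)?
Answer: 3*√607 ≈ 73.912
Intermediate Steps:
m = 0 (m = 0*(-7) = 0)
M(u) = u*(-6 + 2*u) (M(u) = (u + 0)*(u + (-6 + u)) = u*(-6 + 2*u))
√(M(15) + (3 + 100*51)) = √(2*15*(-3 + 15) + (3 + 100*51)) = √(2*15*12 + (3 + 5100)) = √(360 + 5103) = √5463 = 3*√607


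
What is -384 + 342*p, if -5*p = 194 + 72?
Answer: -92892/5 ≈ -18578.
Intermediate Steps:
p = -266/5 (p = -(194 + 72)/5 = -⅕*266 = -266/5 ≈ -53.200)
-384 + 342*p = -384 + 342*(-266/5) = -384 - 90972/5 = -92892/5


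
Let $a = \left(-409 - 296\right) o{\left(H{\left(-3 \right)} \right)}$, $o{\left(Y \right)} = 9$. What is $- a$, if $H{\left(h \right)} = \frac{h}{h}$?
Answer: $6345$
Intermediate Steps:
$H{\left(h \right)} = 1$
$a = -6345$ ($a = \left(-409 - 296\right) 9 = \left(-705\right) 9 = -6345$)
$- a = \left(-1\right) \left(-6345\right) = 6345$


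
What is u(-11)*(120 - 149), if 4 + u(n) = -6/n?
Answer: 1102/11 ≈ 100.18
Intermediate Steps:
u(n) = -4 - 6/n
u(-11)*(120 - 149) = (-4 - 6/(-11))*(120 - 149) = (-4 - 6*(-1/11))*(-29) = (-4 + 6/11)*(-29) = -38/11*(-29) = 1102/11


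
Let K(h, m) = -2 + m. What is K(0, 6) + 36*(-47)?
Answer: -1688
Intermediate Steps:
K(0, 6) + 36*(-47) = (-2 + 6) + 36*(-47) = 4 - 1692 = -1688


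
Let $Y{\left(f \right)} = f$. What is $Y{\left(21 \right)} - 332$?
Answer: $-311$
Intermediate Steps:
$Y{\left(21 \right)} - 332 = 21 - 332 = -311$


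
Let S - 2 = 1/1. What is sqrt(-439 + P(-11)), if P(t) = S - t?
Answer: 5*I*sqrt(17) ≈ 20.616*I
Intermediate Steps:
S = 3 (S = 2 + 1/1 = 2 + 1 = 3)
P(t) = 3 - t
sqrt(-439 + P(-11)) = sqrt(-439 + (3 - 1*(-11))) = sqrt(-439 + (3 + 11)) = sqrt(-439 + 14) = sqrt(-425) = 5*I*sqrt(17)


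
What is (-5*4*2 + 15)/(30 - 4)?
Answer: -25/26 ≈ -0.96154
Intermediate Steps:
(-5*4*2 + 15)/(30 - 4) = (-20*2 + 15)/26 = (-40 + 15)/26 = (1/26)*(-25) = -25/26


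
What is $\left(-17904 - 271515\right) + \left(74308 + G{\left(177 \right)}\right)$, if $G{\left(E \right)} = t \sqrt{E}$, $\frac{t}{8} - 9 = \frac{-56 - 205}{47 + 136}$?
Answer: $-215111 + \frac{3696 \sqrt{177}}{61} \approx -2.1431 \cdot 10^{5}$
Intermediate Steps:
$t = \frac{3696}{61}$ ($t = 72 + 8 \frac{-56 - 205}{47 + 136} = 72 + 8 \left(- \frac{261}{183}\right) = 72 + 8 \left(\left(-261\right) \frac{1}{183}\right) = 72 + 8 \left(- \frac{87}{61}\right) = 72 - \frac{696}{61} = \frac{3696}{61} \approx 60.59$)
$G{\left(E \right)} = \frac{3696 \sqrt{E}}{61}$
$\left(-17904 - 271515\right) + \left(74308 + G{\left(177 \right)}\right) = \left(-17904 - 271515\right) + \left(74308 + \frac{3696 \sqrt{177}}{61}\right) = -289419 + \left(74308 + \frac{3696 \sqrt{177}}{61}\right) = -215111 + \frac{3696 \sqrt{177}}{61}$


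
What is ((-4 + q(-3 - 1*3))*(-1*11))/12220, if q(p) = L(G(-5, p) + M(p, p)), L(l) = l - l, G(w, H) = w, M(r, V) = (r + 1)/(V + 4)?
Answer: 11/3055 ≈ 0.0036007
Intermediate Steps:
M(r, V) = (1 + r)/(4 + V)
L(l) = 0
q(p) = 0
((-4 + q(-3 - 1*3))*(-1*11))/12220 = ((-4 + 0)*(-1*11))/12220 = -4*(-11)*(1/12220) = 44*(1/12220) = 11/3055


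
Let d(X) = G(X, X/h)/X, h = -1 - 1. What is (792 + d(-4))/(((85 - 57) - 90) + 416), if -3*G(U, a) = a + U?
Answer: 4751/2124 ≈ 2.2368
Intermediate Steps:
h = -2
G(U, a) = -U/3 - a/3 (G(U, a) = -(a + U)/3 = -(U + a)/3 = -U/3 - a/3)
d(X) = -1/6 (d(X) = (-X/3 - X/(3*(-2)))/X = (-X/3 - X*(-1)/(3*2))/X = (-X/3 - (-1)*X/6)/X = (-X/3 + X/6)/X = (-X/6)/X = -1/6)
(792 + d(-4))/(((85 - 57) - 90) + 416) = (792 - 1/6)/(((85 - 57) - 90) + 416) = (4751/6)/((28 - 90) + 416) = (4751/6)/(-62 + 416) = (4751/6)/354 = (1/354)*(4751/6) = 4751/2124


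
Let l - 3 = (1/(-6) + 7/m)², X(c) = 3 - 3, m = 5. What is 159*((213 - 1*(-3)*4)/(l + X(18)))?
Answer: 32197500/4069 ≈ 7912.9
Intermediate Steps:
X(c) = 0
l = 4069/900 (l = 3 + (1/(-6) + 7/5)² = 3 + (1*(-⅙) + 7*(⅕))² = 3 + (-⅙ + 7/5)² = 3 + (37/30)² = 3 + 1369/900 = 4069/900 ≈ 4.5211)
159*((213 - 1*(-3)*4)/(l + X(18))) = 159*((213 - 1*(-3)*4)/(4069/900 + 0)) = 159*((213 + 3*4)/(4069/900)) = 159*((213 + 12)*(900/4069)) = 159*(225*(900/4069)) = 159*(202500/4069) = 32197500/4069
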